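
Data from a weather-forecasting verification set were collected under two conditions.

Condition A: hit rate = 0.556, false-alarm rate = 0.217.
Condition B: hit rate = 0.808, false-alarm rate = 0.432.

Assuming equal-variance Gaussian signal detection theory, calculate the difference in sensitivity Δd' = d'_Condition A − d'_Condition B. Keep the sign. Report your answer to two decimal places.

Condition A: z(0.556) = 0.141, z(0.217) = -0.782, d' = 0.923
Condition B: z(0.808) = 0.871, z(0.432) = -0.171, d' = 1.042
Δd' = d'_Condition A − d'_Condition B = 0.923 − 1.042 = -0.119
Condition B has the higher sensitivity.

Δd' = -0.12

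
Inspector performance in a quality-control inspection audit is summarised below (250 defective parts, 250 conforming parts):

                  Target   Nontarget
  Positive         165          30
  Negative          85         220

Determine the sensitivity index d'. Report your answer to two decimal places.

H = 165/250 = 0.6600
FA = 30/250 = 0.1200
z(0.6600) = 0.4125, z(0.1200) = -1.1750
d' = z(H) − z(FA) = 0.4125 − (-1.1750) = 1.5875

d' = 1.59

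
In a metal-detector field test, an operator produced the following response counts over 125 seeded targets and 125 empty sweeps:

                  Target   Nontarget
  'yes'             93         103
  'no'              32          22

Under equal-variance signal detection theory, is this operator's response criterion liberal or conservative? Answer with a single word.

liberal

z(H) = 0.656, z(FA) = 0.931
c = −½·(z(H) + z(FA)) = -0.7935
c < 0 → liberal criterion (biased toward responding “yes”).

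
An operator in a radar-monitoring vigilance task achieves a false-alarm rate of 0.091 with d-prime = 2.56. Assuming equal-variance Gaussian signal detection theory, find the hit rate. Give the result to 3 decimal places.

z(false-alarm rate) = z(0.091) = -1.3346
z(H) = z(FA) + d' = -1.3346 + 2.56 = 1.2254
hit rate = Φ(1.2254) = 0.8898

hit rate = 0.890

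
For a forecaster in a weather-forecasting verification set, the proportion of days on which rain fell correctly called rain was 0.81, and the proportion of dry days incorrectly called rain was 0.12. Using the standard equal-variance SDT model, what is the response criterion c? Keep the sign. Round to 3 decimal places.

Φ⁻¹(0.81) = 0.8779, Φ⁻¹(0.12) = -1.1750
c = −½·[z(H) + z(FA)] = −0.5 × (0.8779 + (-1.1750)) = 0.14855

c = 0.149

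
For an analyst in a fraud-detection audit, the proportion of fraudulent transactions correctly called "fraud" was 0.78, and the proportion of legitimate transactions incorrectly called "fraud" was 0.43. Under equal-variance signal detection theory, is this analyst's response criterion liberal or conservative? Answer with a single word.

z(H) = 0.772, z(FA) = -0.176
c = −½·(z(H) + z(FA)) = -0.298
c < 0 → liberal criterion (biased toward responding “yes”).

liberal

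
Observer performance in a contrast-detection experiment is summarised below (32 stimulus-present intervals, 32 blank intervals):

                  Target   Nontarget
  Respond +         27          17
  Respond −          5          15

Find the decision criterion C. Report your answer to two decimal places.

C = -0.54

H = 27/32 = 0.8438
FA = 17/32 = 0.5312
z(H) = 1.0102
z(FA) = 0.0783
c = −½·[z(H) + z(FA)] = −0.5 × (1.0102 + 0.0783) = -0.54425
c < 0: the observer has a liberal response bias.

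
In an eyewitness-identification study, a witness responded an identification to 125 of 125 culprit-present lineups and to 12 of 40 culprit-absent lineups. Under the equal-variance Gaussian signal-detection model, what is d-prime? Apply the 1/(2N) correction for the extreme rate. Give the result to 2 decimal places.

The hit rate is 125/125 = 1, so apply the 1/(2N) correction: H → 1 − 1/(2·125) = 0.99600.
z(H) = z(0.99600) = 2.652
z(FA) = z(0.30000) = -0.524
d' = 2.652 − (-0.524) = 3.176

d-prime = 3.18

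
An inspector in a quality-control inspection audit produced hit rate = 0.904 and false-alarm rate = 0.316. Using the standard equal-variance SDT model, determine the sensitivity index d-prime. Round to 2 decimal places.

z(H) = z(0.904) = 1.305
z(FA) = z(0.316) = -0.479
d' = z(H) − z(FA) = 1.305 − (-0.479) = 1.784

d-prime = 1.78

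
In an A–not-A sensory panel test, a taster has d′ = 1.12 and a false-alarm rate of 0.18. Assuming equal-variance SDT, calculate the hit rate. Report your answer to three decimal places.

z(false-alarm rate) = z(0.18) = -0.9154
z(H) = z(FA) + d' = -0.9154 + 1.12 = 0.2046
hit rate = Φ(0.2046) = 0.5811

hit rate = 0.581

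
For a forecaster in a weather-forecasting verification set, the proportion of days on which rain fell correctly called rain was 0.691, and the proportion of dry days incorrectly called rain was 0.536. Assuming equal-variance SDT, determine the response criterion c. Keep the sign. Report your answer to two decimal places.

Φ⁻¹(H) = Φ⁻¹(0.691) = 0.499
Φ⁻¹(FA) = Φ⁻¹(0.536) = 0.090
c = −½·[z(H) + z(FA)] = −0.5 × (0.499 + 0.090) = -0.2945

c = -0.29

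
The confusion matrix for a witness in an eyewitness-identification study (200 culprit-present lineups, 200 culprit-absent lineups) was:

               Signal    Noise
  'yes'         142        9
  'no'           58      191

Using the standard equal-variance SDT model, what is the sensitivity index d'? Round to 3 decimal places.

H = 142/200 = 0.7100
FA = 9/200 = 0.0450
Φ⁻¹(H) = 0.5534
Φ⁻¹(FA) = -1.6954
d' = z(H) − z(FA) = 0.5534 − (-1.6954) = 2.2488

d' = 2.249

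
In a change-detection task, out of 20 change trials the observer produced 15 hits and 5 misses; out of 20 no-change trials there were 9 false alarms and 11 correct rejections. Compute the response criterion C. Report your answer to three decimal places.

H = 15/20 = 0.7500
FA = 9/20 = 0.4500
Φ⁻¹(H) = 0.6745
Φ⁻¹(FA) = -0.1257
c = −½·[z(H) + z(FA)] = −0.5 × (0.6745 + (-0.1257)) = -0.2744
c < 0: the observer has a liberal response bias.

C = -0.274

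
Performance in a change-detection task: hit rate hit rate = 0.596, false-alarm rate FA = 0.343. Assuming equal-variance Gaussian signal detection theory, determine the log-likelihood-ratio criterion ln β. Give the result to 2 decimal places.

z(0.596) = 0.243, z(0.343) = -0.404
ln β = −½·[z(H)² − z(FA)²] = −0.5 × (0.059 − 0.163) = 0.052

ln β = 0.05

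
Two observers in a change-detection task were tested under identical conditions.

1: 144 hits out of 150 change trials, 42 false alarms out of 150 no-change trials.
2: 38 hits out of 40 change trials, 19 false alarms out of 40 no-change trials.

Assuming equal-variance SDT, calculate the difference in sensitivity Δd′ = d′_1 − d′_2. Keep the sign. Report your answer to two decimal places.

Δd′ = 0.63

1: z(0.9600) = 1.751, z(0.2800) = -0.583, d' = 2.334
2: z(0.9500) = 1.645, z(0.4750) = -0.063, d' = 1.708
Δd' = d'_1 − d'_2 = 2.334 − 1.708 = 0.626
1 has the higher sensitivity.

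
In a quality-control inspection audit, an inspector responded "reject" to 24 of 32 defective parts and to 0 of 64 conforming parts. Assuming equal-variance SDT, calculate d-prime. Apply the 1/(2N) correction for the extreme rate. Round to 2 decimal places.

The false-alarm rate is 0/64 = 0, so apply the 1/(2N) correction: FA → 1/(2·64) = 0.00781.
z(H) = z(0.75000) = 0.674
z(FA) = z(0.00781) = -2.418
d' = 0.674 − (-2.418) = 3.092

d-prime = 3.09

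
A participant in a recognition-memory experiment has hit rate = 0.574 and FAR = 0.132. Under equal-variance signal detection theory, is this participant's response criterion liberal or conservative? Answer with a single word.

z(H) = 0.187, z(FA) = -1.117
c = −½·(z(H) + z(FA)) = 0.465
c > 0 → conservative criterion (biased toward responding “no”).

conservative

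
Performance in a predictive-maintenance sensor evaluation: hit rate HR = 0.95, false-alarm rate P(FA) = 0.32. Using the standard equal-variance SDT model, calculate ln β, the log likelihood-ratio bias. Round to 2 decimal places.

ln β = -1.24

Φ⁻¹(H) = Φ⁻¹(0.95) = 1.645
Φ⁻¹(FA) = Φ⁻¹(0.32) = -0.468
ln β = −½·[z(H)² − z(FA)²] = −0.5 × (2.706 − 0.219) = -1.2435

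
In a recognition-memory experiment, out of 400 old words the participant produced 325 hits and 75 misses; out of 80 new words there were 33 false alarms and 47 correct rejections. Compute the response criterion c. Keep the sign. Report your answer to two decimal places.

c = -0.33

H = 325/400 = 0.8125
FA = 33/80 = 0.4125
z(0.8125) = 0.8871, z(0.4125) = -0.2211
c = −½·[z(H) + z(FA)] = −0.5 × (0.8871 + (-0.2211)) = -0.3330
c < 0: the participant has a liberal response bias.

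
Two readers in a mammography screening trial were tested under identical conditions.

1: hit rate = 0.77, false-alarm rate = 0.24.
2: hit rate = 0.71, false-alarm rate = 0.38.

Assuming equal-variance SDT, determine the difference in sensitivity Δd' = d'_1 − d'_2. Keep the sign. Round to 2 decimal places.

Δd' = 0.59

1: z(0.77) = 0.739, z(0.24) = -0.706, d' = 1.445
2: z(0.71) = 0.553, z(0.38) = -0.305, d' = 0.858
Δd' = d'_1 − d'_2 = 1.445 − 0.858 = 0.587
1 has the higher sensitivity.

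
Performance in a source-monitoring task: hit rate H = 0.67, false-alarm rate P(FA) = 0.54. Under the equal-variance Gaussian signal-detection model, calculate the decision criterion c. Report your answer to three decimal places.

z(H) = 0.4399
z(FA) = 0.1004
c = −½·[z(H) + z(FA)] = −0.5 × (0.4399 + 0.1004) = -0.27015

c = -0.270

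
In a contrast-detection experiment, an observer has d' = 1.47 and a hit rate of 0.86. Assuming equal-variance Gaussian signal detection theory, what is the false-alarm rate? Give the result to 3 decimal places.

z(hit rate) = z(0.86) = 1.0803
z(FA) = z(H) − d' = 1.0803 − 1.47 = -0.3897
false-alarm rate = Φ(-0.3897) = 0.3484

false-alarm rate = 0.348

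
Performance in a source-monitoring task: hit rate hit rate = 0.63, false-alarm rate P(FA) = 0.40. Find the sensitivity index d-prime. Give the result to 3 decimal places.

d-prime = 0.585

Φ⁻¹(H) = 0.3319
Φ⁻¹(FA) = -0.2533
d' = z(H) − z(FA) = 0.3319 − (-0.2533) = 0.5852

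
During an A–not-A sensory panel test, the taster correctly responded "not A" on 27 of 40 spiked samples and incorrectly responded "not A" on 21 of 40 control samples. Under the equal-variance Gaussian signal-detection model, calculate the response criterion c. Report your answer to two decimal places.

c = -0.26

H = 27/40 = 0.6750
FA = 21/40 = 0.5250
z(0.6750) = 0.454, z(0.5250) = 0.063
c = −½·[z(H) + z(FA)] = −0.5 × (0.454 + 0.063) = -0.2585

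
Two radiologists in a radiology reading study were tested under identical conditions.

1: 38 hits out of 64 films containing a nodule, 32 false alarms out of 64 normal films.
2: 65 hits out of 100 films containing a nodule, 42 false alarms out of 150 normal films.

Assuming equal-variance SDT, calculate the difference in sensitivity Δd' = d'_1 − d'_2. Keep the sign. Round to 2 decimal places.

1: z(0.5938) = 0.237, z(0.5000) = 0.000, d' = 0.237
2: z(0.6500) = 0.385, z(0.2800) = -0.583, d' = 0.968
Δd' = d'_1 − d'_2 = 0.237 − 0.968 = -0.731
2 has the higher sensitivity.

Δd' = -0.73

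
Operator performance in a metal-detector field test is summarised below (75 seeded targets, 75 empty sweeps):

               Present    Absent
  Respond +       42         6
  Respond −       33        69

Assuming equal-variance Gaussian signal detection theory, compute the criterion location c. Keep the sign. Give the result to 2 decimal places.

H = 42/75 = 0.5600
FA = 6/75 = 0.0800
z(H) = 0.1510
z(FA) = -1.4051
c = −½·[z(H) + z(FA)] = −0.5 × (0.1510 + (-1.4051)) = 0.62705
c > 0: the operator has a conservative response bias.

c = 0.63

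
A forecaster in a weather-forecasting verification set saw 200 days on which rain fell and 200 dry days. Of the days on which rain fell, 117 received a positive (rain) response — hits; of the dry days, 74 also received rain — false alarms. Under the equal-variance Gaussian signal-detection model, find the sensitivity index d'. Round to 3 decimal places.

H = 117/200 = 0.5850
FA = 74/200 = 0.3700
Φ⁻¹(H) = 0.2147
Φ⁻¹(FA) = -0.3319
d' = z(H) − z(FA) = 0.2147 − (-0.3319) = 0.5466

d' = 0.547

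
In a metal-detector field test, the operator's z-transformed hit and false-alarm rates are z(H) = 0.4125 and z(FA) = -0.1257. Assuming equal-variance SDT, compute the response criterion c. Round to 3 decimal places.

c = −½·[z(H) + z(FA)] = −½·(0.4125 + (-0.1257)) = -0.1434

c = -0.143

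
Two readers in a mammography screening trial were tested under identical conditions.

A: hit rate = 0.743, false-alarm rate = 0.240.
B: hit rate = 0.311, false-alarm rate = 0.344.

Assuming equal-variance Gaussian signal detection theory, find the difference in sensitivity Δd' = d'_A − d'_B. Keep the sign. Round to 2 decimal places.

Δd' = 1.45

A: z(0.743) = 0.653, z(0.240) = -0.706, d' = 1.359
B: z(0.311) = -0.493, z(0.344) = -0.402, d' = -0.091
Δd' = d'_A − d'_B = 1.359 − (-0.091) = 1.450
A has the higher sensitivity.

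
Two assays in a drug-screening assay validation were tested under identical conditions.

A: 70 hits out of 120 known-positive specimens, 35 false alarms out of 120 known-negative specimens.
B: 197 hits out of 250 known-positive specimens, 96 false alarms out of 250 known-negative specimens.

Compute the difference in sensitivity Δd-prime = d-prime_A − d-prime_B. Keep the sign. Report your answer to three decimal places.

A: z(0.5833) = 0.2103, z(0.2917) = -0.5484, d' = 0.7587
B: z(0.7880) = 0.7995, z(0.3840) = -0.2950, d' = 1.0945
Δd' = d'_A − d'_B = 0.7587 − 1.0945 = -0.3358
B has the higher sensitivity.

Δd-prime = -0.336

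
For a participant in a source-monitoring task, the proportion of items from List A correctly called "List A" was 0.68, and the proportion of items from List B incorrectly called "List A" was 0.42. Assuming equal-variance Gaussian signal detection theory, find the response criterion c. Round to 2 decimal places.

c = -0.13

z(H) = z(0.68) = 0.468
z(FA) = z(0.42) = -0.202
c = −½·[z(H) + z(FA)] = −0.5 × (0.468 + (-0.202)) = -0.133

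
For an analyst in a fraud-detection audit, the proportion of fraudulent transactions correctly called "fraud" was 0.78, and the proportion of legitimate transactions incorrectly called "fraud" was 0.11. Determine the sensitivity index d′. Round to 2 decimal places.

z(H) = z(0.78) = 0.772
z(FA) = z(0.11) = -1.227
d' = z(H) − z(FA) = 0.772 − (-1.227) = 1.999

d′ = 2.00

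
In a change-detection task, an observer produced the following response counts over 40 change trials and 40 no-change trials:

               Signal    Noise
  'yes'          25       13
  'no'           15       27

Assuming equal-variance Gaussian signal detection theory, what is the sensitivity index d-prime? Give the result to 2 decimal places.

H = 25/40 = 0.6250
FA = 13/40 = 0.3250
z(H) = z(0.6250) = 0.3186
z(FA) = z(0.3250) = -0.4538
d' = z(H) − z(FA) = 0.3186 − (-0.4538) = 0.7724

d-prime = 0.77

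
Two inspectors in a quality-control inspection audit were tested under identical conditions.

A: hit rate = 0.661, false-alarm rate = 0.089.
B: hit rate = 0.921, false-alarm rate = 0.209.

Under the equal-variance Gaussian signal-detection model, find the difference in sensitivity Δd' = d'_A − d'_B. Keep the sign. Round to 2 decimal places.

A: z(0.661) = 0.415, z(0.089) = -1.347, d' = 1.762
B: z(0.921) = 1.412, z(0.209) = -0.810, d' = 2.222
Δd' = d'_A − d'_B = 1.762 − 2.222 = -0.460
B has the higher sensitivity.

Δd' = -0.46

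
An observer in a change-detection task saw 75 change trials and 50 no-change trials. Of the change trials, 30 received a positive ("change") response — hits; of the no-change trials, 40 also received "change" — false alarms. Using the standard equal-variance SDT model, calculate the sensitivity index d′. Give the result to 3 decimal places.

d′ = -1.095

H = 30/75 = 0.4000
FA = 40/50 = 0.8000
z(0.4000) = -0.2533, z(0.8000) = 0.8416
d' = z(H) − z(FA) = -0.2533 − 0.8416 = -1.0949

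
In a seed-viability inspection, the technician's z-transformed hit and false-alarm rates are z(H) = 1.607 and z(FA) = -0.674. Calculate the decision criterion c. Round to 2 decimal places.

c = -0.47

c = −½·[z(H) + z(FA)] = −½·(1.607 + (-0.674)) = -0.4665
c < 0: the technician has a liberal response bias.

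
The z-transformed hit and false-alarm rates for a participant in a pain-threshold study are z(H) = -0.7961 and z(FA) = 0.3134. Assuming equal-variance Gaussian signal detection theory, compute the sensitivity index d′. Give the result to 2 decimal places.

d' = z(H) − z(FA) = -0.7961 − 0.3134 = -1.1095

d′ = -1.11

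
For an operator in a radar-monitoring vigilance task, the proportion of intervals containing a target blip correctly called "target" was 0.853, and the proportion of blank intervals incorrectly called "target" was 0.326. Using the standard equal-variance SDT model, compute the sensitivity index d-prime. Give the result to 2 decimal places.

d-prime = 1.50

z(0.853) = 1.0494, z(0.326) = -0.4510
d' = z(H) − z(FA) = 1.0494 − (-0.4510) = 1.5004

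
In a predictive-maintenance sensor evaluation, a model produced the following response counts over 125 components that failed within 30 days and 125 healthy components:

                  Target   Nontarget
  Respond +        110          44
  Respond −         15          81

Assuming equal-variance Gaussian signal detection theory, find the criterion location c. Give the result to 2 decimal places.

H = 110/125 = 0.8800
FA = 44/125 = 0.3520
z(0.8800) = 1.1750, z(0.3520) = -0.3799
c = −½·[z(H) + z(FA)] = −0.5 × (1.1750 + (-0.3799)) = -0.39755

c = -0.40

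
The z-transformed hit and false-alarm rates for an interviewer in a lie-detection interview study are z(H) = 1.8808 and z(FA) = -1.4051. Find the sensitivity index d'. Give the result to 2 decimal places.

d' = 3.29

d' = z(H) − z(FA) = 1.8808 − (-1.4051) = 3.2859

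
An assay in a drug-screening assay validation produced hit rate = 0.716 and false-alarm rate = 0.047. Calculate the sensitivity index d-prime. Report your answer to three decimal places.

d-prime = 2.246

z(H) = z(0.716) = 0.5710
z(FA) = z(0.047) = -1.6747
d' = z(H) − z(FA) = 0.5710 − (-1.6747) = 2.2457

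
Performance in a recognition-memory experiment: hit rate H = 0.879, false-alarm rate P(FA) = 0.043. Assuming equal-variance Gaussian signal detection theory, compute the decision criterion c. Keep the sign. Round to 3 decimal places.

Φ⁻¹(0.879) = 1.1700, Φ⁻¹(0.043) = -1.7169
c = −½·[z(H) + z(FA)] = −0.5 × (1.1700 + (-1.7169)) = 0.27345
c > 0: the participant has a conservative response bias.

c = 0.273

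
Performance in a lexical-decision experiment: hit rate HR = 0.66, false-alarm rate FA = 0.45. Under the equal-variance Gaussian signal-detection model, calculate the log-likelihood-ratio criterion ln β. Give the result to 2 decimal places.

ln β = -0.08

z(H) = z(0.66) = 0.412
z(FA) = z(0.45) = -0.126
ln β = −½·[z(H)² − z(FA)²] = −0.5 × (0.170 − 0.016) = -0.077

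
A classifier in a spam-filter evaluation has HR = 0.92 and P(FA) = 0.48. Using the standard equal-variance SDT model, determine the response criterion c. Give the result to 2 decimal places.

c = -0.68

z(H) = 1.4051
z(FA) = -0.0502
c = −½·[z(H) + z(FA)] = −0.5 × (1.4051 + (-0.0502)) = -0.67745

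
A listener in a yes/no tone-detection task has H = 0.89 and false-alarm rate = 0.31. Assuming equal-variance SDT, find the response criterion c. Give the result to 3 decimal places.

Φ⁻¹(H) = 1.2265
Φ⁻¹(FA) = -0.4959
c = −½·[z(H) + z(FA)] = −0.5 × (1.2265 + (-0.4959)) = -0.3653

c = -0.365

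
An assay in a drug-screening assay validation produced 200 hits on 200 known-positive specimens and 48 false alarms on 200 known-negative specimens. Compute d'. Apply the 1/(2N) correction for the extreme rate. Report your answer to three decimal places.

d' = 3.513

The hit rate is 200/200 = 1, so apply the 1/(2N) correction: H → 1 − 1/(2·200) = 0.99750.
z(H) = z(0.99750) = 2.8070
z(FA) = z(0.24000) = -0.7063
d' = 2.8070 − (-0.7063) = 3.5133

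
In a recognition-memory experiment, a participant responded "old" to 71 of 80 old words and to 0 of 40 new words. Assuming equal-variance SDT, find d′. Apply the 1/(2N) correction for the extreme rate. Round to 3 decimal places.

The false-alarm rate is 0/40 = 0, so apply the 1/(2N) correction: FA → 1/(2·40) = 0.01250.
z(H) = z(0.88750) = 1.2133
z(FA) = z(0.01250) = -2.2414
d' = 1.2133 − (-2.2414) = 3.4547

d′ = 3.455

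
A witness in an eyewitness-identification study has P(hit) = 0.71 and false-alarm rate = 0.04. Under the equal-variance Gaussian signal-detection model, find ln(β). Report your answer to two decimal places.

ln β = 1.38

z(H) = 0.553
z(FA) = -1.751
ln β = −½·[z(H)² − z(FA)²] = −0.5 × (0.306 − 3.066) = 1.380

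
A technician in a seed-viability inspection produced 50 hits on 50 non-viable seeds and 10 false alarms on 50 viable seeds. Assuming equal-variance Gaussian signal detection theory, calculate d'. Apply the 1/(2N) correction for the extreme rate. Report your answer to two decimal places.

d' = 3.17

The hit rate is 50/50 = 1, so apply the 1/(2N) correction: H → 1 − 1/(2·50) = 0.99000.
z(H) = z(0.99000) = 2.326
z(FA) = z(0.20000) = -0.842
d' = 2.326 − (-0.842) = 3.168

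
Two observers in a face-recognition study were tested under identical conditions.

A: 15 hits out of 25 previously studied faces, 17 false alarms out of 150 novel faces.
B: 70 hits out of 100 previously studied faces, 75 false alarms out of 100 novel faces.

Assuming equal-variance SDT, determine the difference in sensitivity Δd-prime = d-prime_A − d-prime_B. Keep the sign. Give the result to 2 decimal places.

Δd-prime = 1.61

A: z(0.6000) = 0.253, z(0.1133) = -1.209, d' = 1.462
B: z(0.7000) = 0.524, z(0.7500) = 0.674, d' = -0.150
Δd' = d'_A − d'_B = 1.462 − (-0.150) = 1.612
A has the higher sensitivity.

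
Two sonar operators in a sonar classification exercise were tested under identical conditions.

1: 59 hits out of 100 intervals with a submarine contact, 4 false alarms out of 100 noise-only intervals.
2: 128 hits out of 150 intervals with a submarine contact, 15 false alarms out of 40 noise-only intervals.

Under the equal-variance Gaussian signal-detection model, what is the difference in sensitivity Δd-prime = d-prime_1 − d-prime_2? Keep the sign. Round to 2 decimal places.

Δd-prime = 0.61

1: z(0.5900) = 0.228, z(0.0400) = -1.751, d' = 1.979
2: z(0.8533) = 1.051, z(0.3750) = -0.319, d' = 1.370
Δd' = d'_1 − d'_2 = 1.979 − 1.370 = 0.609
1 has the higher sensitivity.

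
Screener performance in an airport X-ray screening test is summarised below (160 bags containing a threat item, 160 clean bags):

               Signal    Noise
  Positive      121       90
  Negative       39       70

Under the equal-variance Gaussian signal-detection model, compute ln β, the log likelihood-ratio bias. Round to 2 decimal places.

ln β = -0.23

H = 121/160 = 0.7562
FA = 90/160 = 0.5625
z(H) = z(0.7562) = 0.694
z(FA) = z(0.5625) = 0.157
ln β = −½·[z(H)² − z(FA)²] = −0.5 × (0.482 − 0.025) = -0.2285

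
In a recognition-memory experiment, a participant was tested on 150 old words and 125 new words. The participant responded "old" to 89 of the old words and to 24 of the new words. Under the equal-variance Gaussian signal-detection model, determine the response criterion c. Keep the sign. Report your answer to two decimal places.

H = 89/150 = 0.5933
FA = 24/125 = 0.1920
z(0.5933) = 0.236, z(0.1920) = -0.871
c = −½·[z(H) + z(FA)] = −0.5 × (0.236 + (-0.871)) = 0.3175

c = 0.32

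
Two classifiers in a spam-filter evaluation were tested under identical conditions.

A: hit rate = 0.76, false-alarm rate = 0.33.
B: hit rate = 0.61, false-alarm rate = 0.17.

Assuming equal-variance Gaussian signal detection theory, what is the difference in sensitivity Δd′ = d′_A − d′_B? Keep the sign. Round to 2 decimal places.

A: z(0.76) = 0.706, z(0.33) = -0.440, d' = 1.146
B: z(0.61) = 0.279, z(0.17) = -0.954, d' = 1.233
Δd' = d'_A − d'_B = 1.146 − 1.233 = -0.087
B has the higher sensitivity.

Δd′ = -0.09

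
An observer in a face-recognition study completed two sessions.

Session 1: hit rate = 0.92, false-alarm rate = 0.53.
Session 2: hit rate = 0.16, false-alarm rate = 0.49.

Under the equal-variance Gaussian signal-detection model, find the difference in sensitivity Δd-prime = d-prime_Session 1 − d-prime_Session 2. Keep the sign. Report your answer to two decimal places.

Δd-prime = 2.30

Session 1: z(0.92) = 1.405, z(0.53) = 0.075, d' = 1.330
Session 2: z(0.16) = -0.994, z(0.49) = -0.025, d' = -0.969
Δd' = d'_Session 1 − d'_Session 2 = 1.330 − (-0.969) = 2.299
Session 1 has the higher sensitivity.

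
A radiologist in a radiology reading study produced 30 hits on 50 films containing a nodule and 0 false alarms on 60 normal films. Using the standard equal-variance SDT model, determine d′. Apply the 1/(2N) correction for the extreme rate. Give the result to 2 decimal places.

d′ = 2.65

The false-alarm rate is 0/60 = 0, so apply the 1/(2N) correction: FA → 1/(2·60) = 0.00833.
z(H) = z(0.60000) = 0.253
z(FA) = z(0.00833) = -2.394
d' = 0.253 − (-2.394) = 2.647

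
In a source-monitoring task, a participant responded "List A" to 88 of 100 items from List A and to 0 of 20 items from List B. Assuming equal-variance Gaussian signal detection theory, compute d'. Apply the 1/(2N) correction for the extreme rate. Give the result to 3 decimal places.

d' = 3.135

The false-alarm rate is 0/20 = 0, so apply the 1/(2N) correction: FA → 1/(2·20) = 0.02500.
z(H) = z(0.88000) = 1.1750
z(FA) = z(0.02500) = -1.9600
d' = 1.1750 − (-1.9600) = 3.1350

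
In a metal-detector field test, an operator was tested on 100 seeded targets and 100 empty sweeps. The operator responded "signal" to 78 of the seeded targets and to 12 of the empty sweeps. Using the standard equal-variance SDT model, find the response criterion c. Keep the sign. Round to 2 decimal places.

H = 78/100 = 0.7800
FA = 12/100 = 0.1200
z(0.7800) = 0.772, z(0.1200) = -1.175
c = −½·[z(H) + z(FA)] = −0.5 × (0.772 + (-1.175)) = 0.2015
c > 0: the operator has a conservative response bias.

c = 0.20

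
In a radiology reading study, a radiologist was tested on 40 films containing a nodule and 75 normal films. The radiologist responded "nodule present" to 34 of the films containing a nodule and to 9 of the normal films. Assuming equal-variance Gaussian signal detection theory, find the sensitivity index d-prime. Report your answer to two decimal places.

H = 34/40 = 0.8500
FA = 9/75 = 0.1200
z(H) = z(0.8500) = 1.0364
z(FA) = z(0.1200) = -1.1750
d' = z(H) − z(FA) = 1.0364 − (-1.1750) = 2.2114

d-prime = 2.21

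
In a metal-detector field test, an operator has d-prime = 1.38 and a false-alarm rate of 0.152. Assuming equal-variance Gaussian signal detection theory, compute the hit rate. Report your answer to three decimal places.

z(false-alarm rate) = z(0.152) = -1.0279
z(H) = z(FA) + d' = -1.0279 + 1.38 = 0.3521
hit rate = Φ(0.3521) = 0.6376

hit rate = 0.638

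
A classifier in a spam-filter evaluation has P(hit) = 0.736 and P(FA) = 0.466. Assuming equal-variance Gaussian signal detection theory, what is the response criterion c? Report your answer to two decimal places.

c = -0.27

z(H) = 0.6311
z(FA) = -0.0853
c = −½·[z(H) + z(FA)] = −0.5 × (0.6311 + (-0.0853)) = -0.2729
c < 0: the classifier has a liberal response bias.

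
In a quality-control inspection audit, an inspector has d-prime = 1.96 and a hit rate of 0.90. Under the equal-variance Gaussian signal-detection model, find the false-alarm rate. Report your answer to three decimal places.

z(hit rate) = z(0.90) = 1.2816
z(FA) = z(H) − d' = 1.2816 − 1.96 = -0.6784
false-alarm rate = Φ(-0.6784) = 0.2488

false-alarm rate = 0.249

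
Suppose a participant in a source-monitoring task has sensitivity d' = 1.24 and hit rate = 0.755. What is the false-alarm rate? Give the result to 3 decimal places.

false-alarm rate = 0.291

z(hit rate) = z(0.755) = 0.6903
z(FA) = z(H) − d' = 0.6903 − 1.24 = -0.5497
false-alarm rate = Φ(-0.5497) = 0.2913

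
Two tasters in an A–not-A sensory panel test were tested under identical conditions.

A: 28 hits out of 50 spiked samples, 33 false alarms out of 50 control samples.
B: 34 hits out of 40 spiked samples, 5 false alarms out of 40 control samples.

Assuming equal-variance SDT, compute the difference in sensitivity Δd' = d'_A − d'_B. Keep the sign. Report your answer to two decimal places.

A: z(0.5600) = 0.151, z(0.6600) = 0.412, d' = -0.261
B: z(0.8500) = 1.036, z(0.1250) = -1.150, d' = 2.186
Δd' = d'_A − d'_B = -0.261 − 2.186 = -2.447
B has the higher sensitivity.

Δd' = -2.45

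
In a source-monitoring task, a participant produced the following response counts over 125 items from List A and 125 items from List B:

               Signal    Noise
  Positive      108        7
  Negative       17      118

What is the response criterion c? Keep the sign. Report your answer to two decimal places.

H = 108/125 = 0.8640
FA = 7/125 = 0.0560
z(H) = z(0.8640) = 1.098
z(FA) = z(0.0560) = -1.589
c = −½·[z(H) + z(FA)] = −0.5 × (1.098 + (-1.589)) = 0.2455

c = 0.25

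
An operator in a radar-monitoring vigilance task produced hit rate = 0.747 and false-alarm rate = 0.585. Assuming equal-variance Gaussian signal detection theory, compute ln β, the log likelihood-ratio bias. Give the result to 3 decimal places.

ln β = -0.198

z(H) = z(0.747) = 0.6651
z(FA) = z(0.585) = 0.2147
ln β = −½·[z(H)² − z(FA)²] = −0.5 × (0.4424 − 0.0461) = -0.19815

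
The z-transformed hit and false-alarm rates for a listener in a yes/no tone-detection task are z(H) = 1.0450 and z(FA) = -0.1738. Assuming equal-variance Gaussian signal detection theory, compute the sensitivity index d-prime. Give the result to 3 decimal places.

d' = z(H) − z(FA) = 1.0450 − (-0.1738) = 1.2188

d-prime = 1.219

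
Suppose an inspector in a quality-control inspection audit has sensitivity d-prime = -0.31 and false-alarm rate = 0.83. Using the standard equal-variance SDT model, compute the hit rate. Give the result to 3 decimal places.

hit rate = 0.740

z(false-alarm rate) = z(0.83) = 0.9542
z(H) = z(FA) + d' = 0.9542 + (-0.31) = 0.6442
hit rate = Φ(0.6442) = 0.7403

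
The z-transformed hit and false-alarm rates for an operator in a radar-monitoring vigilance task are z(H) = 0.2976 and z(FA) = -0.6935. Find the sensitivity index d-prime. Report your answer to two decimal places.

d-prime = 0.99

d' = z(H) − z(FA) = 0.2976 − (-0.6935) = 0.9911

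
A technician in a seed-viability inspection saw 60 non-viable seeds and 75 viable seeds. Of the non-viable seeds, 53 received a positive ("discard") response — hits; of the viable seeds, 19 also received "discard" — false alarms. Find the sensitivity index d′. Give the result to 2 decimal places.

H = 53/60 = 0.8833
FA = 19/75 = 0.2533
z(H) = z(0.8833) = 1.192
z(FA) = z(0.2533) = -0.664
d' = z(H) − z(FA) = 1.192 − (-0.664) = 1.856

d′ = 1.86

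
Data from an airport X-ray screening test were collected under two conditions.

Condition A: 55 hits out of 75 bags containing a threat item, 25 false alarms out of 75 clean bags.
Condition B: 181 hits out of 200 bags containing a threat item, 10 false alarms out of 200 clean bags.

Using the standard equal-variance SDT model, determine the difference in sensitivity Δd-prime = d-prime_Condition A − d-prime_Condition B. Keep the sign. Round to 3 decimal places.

Δd-prime = -1.902

Condition A: z(0.7333) = 0.6228, z(0.3333) = -0.4308, d' = 1.0536
Condition B: z(0.9050) = 1.3106, z(0.0500) = -1.6449, d' = 2.9555
Δd' = d'_Condition A − d'_Condition B = 1.0536 − 2.9555 = -1.9019
Condition B has the higher sensitivity.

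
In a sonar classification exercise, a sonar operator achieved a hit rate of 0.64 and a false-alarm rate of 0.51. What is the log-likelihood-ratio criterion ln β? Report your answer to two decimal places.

ln β = -0.06

Φ⁻¹(H) = 0.358
Φ⁻¹(FA) = 0.025
ln β = −½·[z(H)² − z(FA)²] = −0.5 × (0.128 − 0.001) = -0.0635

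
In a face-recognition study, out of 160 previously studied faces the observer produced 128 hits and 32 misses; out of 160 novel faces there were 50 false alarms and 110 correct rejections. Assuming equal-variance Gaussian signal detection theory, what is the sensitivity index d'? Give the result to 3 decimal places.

H = 128/160 = 0.8000
FA = 50/160 = 0.3125
z(H) = z(0.8000) = 0.8416
z(FA) = z(0.3125) = -0.4888
d' = z(H) − z(FA) = 0.8416 − (-0.4888) = 1.3304

d' = 1.330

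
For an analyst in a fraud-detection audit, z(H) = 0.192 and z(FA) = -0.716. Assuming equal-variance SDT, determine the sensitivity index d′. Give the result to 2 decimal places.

d' = z(H) − z(FA) = 0.192 − (-0.716) = 0.908

d′ = 0.91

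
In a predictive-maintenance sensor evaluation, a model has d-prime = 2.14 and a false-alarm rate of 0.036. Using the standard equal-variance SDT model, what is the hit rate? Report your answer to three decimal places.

z(false-alarm rate) = z(0.036) = -1.7991
z(H) = z(FA) + d' = -1.7991 + 2.14 = 0.3409
hit rate = Φ(0.3409) = 0.6334

hit rate = 0.633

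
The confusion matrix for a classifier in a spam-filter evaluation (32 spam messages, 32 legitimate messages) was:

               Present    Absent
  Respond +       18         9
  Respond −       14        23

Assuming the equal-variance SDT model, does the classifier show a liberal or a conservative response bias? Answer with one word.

z(H) = 0.157, z(FA) = -0.579
c = −½·(z(H) + z(FA)) = 0.211
c > 0 → conservative criterion (biased toward responding “no”).

conservative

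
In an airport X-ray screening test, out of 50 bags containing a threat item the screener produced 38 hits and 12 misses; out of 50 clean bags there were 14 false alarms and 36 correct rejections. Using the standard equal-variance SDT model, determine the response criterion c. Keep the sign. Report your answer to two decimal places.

H = 38/50 = 0.7600
FA = 14/50 = 0.2800
z(H) = z(0.7600) = 0.706
z(FA) = z(0.2800) = -0.583
c = −½·[z(H) + z(FA)] = −0.5 × (0.706 + (-0.583)) = -0.0615
c < 0: the screener has a liberal response bias.

c = -0.06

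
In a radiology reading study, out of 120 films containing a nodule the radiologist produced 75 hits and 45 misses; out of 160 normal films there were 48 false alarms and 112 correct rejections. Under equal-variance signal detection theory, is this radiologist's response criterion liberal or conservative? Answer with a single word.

conservative

z(H) = 0.319, z(FA) = -0.524
c = −½·(z(H) + z(FA)) = 0.1025
c > 0 → conservative criterion (biased toward responding “no”).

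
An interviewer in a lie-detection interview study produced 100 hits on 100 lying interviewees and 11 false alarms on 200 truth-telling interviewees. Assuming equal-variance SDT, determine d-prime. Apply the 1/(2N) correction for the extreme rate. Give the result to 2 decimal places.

The hit rate is 100/100 = 1, so apply the 1/(2N) correction: H → 1 − 1/(2·100) = 0.99500.
z(H) = z(0.99500) = 2.576
z(FA) = z(0.05500) = -1.598
d' = 2.576 − (-1.598) = 4.174

d-prime = 4.17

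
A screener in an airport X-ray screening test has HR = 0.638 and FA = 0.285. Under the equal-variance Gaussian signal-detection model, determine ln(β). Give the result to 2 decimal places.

Φ⁻¹(H) = Φ⁻¹(0.638) = 0.353
Φ⁻¹(FA) = Φ⁻¹(0.285) = -0.568
ln β = −½·[z(H)² − z(FA)²] = −0.5 × (0.125 − 0.323) = 0.099

ln β = 0.10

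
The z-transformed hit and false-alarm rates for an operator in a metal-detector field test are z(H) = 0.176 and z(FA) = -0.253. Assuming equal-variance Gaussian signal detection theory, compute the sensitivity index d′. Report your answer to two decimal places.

d' = z(H) − z(FA) = 0.176 − (-0.253) = 0.429

d′ = 0.43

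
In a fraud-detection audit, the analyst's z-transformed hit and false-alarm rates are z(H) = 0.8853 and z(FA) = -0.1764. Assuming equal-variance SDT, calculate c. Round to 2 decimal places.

c = −½·[z(H) + z(FA)] = −½·(0.8853 + (-0.1764)) = -0.35445

c = -0.35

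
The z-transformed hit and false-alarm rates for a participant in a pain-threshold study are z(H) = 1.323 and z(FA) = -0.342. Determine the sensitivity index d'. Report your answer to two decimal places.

d' = 1.67

d' = z(H) − z(FA) = 1.323 − (-0.342) = 1.665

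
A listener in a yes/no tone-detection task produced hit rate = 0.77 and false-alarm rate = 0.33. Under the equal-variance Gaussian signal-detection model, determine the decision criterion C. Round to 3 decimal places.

C = -0.149

z(H) = 0.7388
z(FA) = -0.4399
c = −½·[z(H) + z(FA)] = −0.5 × (0.7388 + (-0.4399)) = -0.14945
c < 0: the listener has a liberal response bias.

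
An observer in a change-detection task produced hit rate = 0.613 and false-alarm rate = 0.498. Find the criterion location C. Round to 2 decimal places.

z(H) = 0.2871
z(FA) = -0.0050
c = −½·[z(H) + z(FA)] = −0.5 × (0.2871 + (-0.0050)) = -0.14105
c < 0: the observer has a liberal response bias.

C = -0.14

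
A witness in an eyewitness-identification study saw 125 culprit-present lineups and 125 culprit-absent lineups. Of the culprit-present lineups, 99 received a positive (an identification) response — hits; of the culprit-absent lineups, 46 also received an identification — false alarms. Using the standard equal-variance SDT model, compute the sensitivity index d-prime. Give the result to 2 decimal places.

d-prime = 1.15

H = 99/125 = 0.7920
FA = 46/125 = 0.3680
z(H) = 0.8134
z(FA) = -0.3372
d' = z(H) − z(FA) = 0.8134 − (-0.3372) = 1.1506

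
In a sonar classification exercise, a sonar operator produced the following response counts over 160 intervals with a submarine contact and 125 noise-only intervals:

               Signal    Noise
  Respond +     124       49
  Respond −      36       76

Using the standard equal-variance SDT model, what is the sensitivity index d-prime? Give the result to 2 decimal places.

H = 124/160 = 0.7750
FA = 49/125 = 0.3920
Φ⁻¹(H) = 0.755
Φ⁻¹(FA) = -0.274
d' = z(H) − z(FA) = 0.755 − (-0.274) = 1.029

d-prime = 1.03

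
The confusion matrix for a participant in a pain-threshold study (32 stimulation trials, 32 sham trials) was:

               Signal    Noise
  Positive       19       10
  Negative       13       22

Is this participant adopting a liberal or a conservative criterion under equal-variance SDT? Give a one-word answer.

z(H) = 0.237, z(FA) = -0.489
c = −½·(z(H) + z(FA)) = 0.126
c > 0 → conservative criterion (biased toward responding “no”).

conservative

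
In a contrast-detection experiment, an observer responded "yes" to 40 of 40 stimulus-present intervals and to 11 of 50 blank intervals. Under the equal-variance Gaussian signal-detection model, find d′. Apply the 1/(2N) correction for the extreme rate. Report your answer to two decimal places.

The hit rate is 40/40 = 1, so apply the 1/(2N) correction: H → 1 − 1/(2·40) = 0.98750.
z(H) = z(0.98750) = 2.241
z(FA) = z(0.22000) = -0.772
d' = 2.241 − (-0.772) = 3.013

d′ = 3.01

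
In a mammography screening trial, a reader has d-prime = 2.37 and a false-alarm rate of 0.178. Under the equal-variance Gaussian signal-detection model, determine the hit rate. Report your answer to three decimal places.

hit rate = 0.926

z(false-alarm rate) = z(0.178) = -0.9230
z(H) = z(FA) + d' = -0.9230 + 2.37 = 1.4470
hit rate = Φ(1.4470) = 0.9261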